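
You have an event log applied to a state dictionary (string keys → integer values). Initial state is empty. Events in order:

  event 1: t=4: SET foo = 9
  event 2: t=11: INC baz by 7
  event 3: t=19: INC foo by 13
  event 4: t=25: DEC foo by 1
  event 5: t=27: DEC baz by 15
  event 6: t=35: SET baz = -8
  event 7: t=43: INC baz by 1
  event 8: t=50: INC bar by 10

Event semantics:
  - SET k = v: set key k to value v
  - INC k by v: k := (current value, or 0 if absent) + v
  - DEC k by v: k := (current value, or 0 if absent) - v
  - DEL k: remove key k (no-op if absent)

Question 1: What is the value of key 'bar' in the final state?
Track key 'bar' through all 8 events:
  event 1 (t=4: SET foo = 9): bar unchanged
  event 2 (t=11: INC baz by 7): bar unchanged
  event 3 (t=19: INC foo by 13): bar unchanged
  event 4 (t=25: DEC foo by 1): bar unchanged
  event 5 (t=27: DEC baz by 15): bar unchanged
  event 6 (t=35: SET baz = -8): bar unchanged
  event 7 (t=43: INC baz by 1): bar unchanged
  event 8 (t=50: INC bar by 10): bar (absent) -> 10
Final: bar = 10

Answer: 10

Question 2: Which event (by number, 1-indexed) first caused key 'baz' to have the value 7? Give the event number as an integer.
Looking for first event where baz becomes 7:
  event 2: baz (absent) -> 7  <-- first match

Answer: 2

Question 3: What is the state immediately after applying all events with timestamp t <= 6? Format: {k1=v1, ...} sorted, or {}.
Answer: {foo=9}

Derivation:
Apply events with t <= 6 (1 events):
  after event 1 (t=4: SET foo = 9): {foo=9}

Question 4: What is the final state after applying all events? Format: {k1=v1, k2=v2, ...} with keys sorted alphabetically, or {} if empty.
Answer: {bar=10, baz=-7, foo=21}

Derivation:
  after event 1 (t=4: SET foo = 9): {foo=9}
  after event 2 (t=11: INC baz by 7): {baz=7, foo=9}
  after event 3 (t=19: INC foo by 13): {baz=7, foo=22}
  after event 4 (t=25: DEC foo by 1): {baz=7, foo=21}
  after event 5 (t=27: DEC baz by 15): {baz=-8, foo=21}
  after event 6 (t=35: SET baz = -8): {baz=-8, foo=21}
  after event 7 (t=43: INC baz by 1): {baz=-7, foo=21}
  after event 8 (t=50: INC bar by 10): {bar=10, baz=-7, foo=21}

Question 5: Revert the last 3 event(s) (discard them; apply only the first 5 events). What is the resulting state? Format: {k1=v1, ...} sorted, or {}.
Answer: {baz=-8, foo=21}

Derivation:
Keep first 5 events (discard last 3):
  after event 1 (t=4: SET foo = 9): {foo=9}
  after event 2 (t=11: INC baz by 7): {baz=7, foo=9}
  after event 3 (t=19: INC foo by 13): {baz=7, foo=22}
  after event 4 (t=25: DEC foo by 1): {baz=7, foo=21}
  after event 5 (t=27: DEC baz by 15): {baz=-8, foo=21}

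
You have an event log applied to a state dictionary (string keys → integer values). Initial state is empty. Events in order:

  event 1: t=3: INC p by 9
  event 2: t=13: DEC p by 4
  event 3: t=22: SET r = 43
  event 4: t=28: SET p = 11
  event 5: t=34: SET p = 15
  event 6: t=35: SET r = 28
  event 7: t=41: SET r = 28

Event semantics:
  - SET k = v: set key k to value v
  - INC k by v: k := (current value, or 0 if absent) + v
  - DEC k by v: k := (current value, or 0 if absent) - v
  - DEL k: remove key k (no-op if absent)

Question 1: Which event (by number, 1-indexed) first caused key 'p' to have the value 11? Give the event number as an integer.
Answer: 4

Derivation:
Looking for first event where p becomes 11:
  event 1: p = 9
  event 2: p = 5
  event 3: p = 5
  event 4: p 5 -> 11  <-- first match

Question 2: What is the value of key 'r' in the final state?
Answer: 28

Derivation:
Track key 'r' through all 7 events:
  event 1 (t=3: INC p by 9): r unchanged
  event 2 (t=13: DEC p by 4): r unchanged
  event 3 (t=22: SET r = 43): r (absent) -> 43
  event 4 (t=28: SET p = 11): r unchanged
  event 5 (t=34: SET p = 15): r unchanged
  event 6 (t=35: SET r = 28): r 43 -> 28
  event 7 (t=41: SET r = 28): r 28 -> 28
Final: r = 28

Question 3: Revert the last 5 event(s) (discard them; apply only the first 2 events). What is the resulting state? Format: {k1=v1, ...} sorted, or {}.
Keep first 2 events (discard last 5):
  after event 1 (t=3: INC p by 9): {p=9}
  after event 2 (t=13: DEC p by 4): {p=5}

Answer: {p=5}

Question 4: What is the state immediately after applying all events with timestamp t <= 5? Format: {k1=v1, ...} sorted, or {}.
Answer: {p=9}

Derivation:
Apply events with t <= 5 (1 events):
  after event 1 (t=3: INC p by 9): {p=9}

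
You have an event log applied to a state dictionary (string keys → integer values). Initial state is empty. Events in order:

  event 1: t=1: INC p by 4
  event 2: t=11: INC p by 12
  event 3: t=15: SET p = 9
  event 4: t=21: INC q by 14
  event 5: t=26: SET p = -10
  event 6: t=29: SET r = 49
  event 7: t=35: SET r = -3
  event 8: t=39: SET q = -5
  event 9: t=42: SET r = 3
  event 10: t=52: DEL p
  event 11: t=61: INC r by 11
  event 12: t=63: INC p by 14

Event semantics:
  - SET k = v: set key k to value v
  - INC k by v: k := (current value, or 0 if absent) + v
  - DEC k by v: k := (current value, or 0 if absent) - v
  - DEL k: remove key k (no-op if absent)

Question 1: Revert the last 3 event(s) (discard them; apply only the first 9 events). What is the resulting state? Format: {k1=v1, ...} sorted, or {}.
Keep first 9 events (discard last 3):
  after event 1 (t=1: INC p by 4): {p=4}
  after event 2 (t=11: INC p by 12): {p=16}
  after event 3 (t=15: SET p = 9): {p=9}
  after event 4 (t=21: INC q by 14): {p=9, q=14}
  after event 5 (t=26: SET p = -10): {p=-10, q=14}
  after event 6 (t=29: SET r = 49): {p=-10, q=14, r=49}
  after event 7 (t=35: SET r = -3): {p=-10, q=14, r=-3}
  after event 8 (t=39: SET q = -5): {p=-10, q=-5, r=-3}
  after event 9 (t=42: SET r = 3): {p=-10, q=-5, r=3}

Answer: {p=-10, q=-5, r=3}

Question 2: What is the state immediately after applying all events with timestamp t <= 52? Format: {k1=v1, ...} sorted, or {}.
Apply events with t <= 52 (10 events):
  after event 1 (t=1: INC p by 4): {p=4}
  after event 2 (t=11: INC p by 12): {p=16}
  after event 3 (t=15: SET p = 9): {p=9}
  after event 4 (t=21: INC q by 14): {p=9, q=14}
  after event 5 (t=26: SET p = -10): {p=-10, q=14}
  after event 6 (t=29: SET r = 49): {p=-10, q=14, r=49}
  after event 7 (t=35: SET r = -3): {p=-10, q=14, r=-3}
  after event 8 (t=39: SET q = -5): {p=-10, q=-5, r=-3}
  after event 9 (t=42: SET r = 3): {p=-10, q=-5, r=3}
  after event 10 (t=52: DEL p): {q=-5, r=3}

Answer: {q=-5, r=3}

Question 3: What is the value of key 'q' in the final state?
Track key 'q' through all 12 events:
  event 1 (t=1: INC p by 4): q unchanged
  event 2 (t=11: INC p by 12): q unchanged
  event 3 (t=15: SET p = 9): q unchanged
  event 4 (t=21: INC q by 14): q (absent) -> 14
  event 5 (t=26: SET p = -10): q unchanged
  event 6 (t=29: SET r = 49): q unchanged
  event 7 (t=35: SET r = -3): q unchanged
  event 8 (t=39: SET q = -5): q 14 -> -5
  event 9 (t=42: SET r = 3): q unchanged
  event 10 (t=52: DEL p): q unchanged
  event 11 (t=61: INC r by 11): q unchanged
  event 12 (t=63: INC p by 14): q unchanged
Final: q = -5

Answer: -5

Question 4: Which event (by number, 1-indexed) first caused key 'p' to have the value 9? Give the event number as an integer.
Answer: 3

Derivation:
Looking for first event where p becomes 9:
  event 1: p = 4
  event 2: p = 16
  event 3: p 16 -> 9  <-- first match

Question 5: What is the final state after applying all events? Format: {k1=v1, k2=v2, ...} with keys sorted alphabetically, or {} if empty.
  after event 1 (t=1: INC p by 4): {p=4}
  after event 2 (t=11: INC p by 12): {p=16}
  after event 3 (t=15: SET p = 9): {p=9}
  after event 4 (t=21: INC q by 14): {p=9, q=14}
  after event 5 (t=26: SET p = -10): {p=-10, q=14}
  after event 6 (t=29: SET r = 49): {p=-10, q=14, r=49}
  after event 7 (t=35: SET r = -3): {p=-10, q=14, r=-3}
  after event 8 (t=39: SET q = -5): {p=-10, q=-5, r=-3}
  after event 9 (t=42: SET r = 3): {p=-10, q=-5, r=3}
  after event 10 (t=52: DEL p): {q=-5, r=3}
  after event 11 (t=61: INC r by 11): {q=-5, r=14}
  after event 12 (t=63: INC p by 14): {p=14, q=-5, r=14}

Answer: {p=14, q=-5, r=14}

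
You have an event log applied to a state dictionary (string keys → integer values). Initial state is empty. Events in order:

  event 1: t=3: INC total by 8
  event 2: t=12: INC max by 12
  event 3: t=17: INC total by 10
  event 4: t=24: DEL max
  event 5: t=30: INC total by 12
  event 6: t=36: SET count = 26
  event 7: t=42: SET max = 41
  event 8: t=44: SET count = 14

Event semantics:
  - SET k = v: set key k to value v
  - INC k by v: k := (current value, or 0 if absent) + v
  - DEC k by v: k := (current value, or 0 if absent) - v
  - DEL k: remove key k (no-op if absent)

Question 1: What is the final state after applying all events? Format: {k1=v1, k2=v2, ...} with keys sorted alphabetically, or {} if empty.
  after event 1 (t=3: INC total by 8): {total=8}
  after event 2 (t=12: INC max by 12): {max=12, total=8}
  after event 3 (t=17: INC total by 10): {max=12, total=18}
  after event 4 (t=24: DEL max): {total=18}
  after event 5 (t=30: INC total by 12): {total=30}
  after event 6 (t=36: SET count = 26): {count=26, total=30}
  after event 7 (t=42: SET max = 41): {count=26, max=41, total=30}
  after event 8 (t=44: SET count = 14): {count=14, max=41, total=30}

Answer: {count=14, max=41, total=30}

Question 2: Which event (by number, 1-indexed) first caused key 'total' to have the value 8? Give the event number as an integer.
Answer: 1

Derivation:
Looking for first event where total becomes 8:
  event 1: total (absent) -> 8  <-- first match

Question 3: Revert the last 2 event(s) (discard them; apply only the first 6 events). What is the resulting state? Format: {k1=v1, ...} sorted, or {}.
Answer: {count=26, total=30}

Derivation:
Keep first 6 events (discard last 2):
  after event 1 (t=3: INC total by 8): {total=8}
  after event 2 (t=12: INC max by 12): {max=12, total=8}
  after event 3 (t=17: INC total by 10): {max=12, total=18}
  after event 4 (t=24: DEL max): {total=18}
  after event 5 (t=30: INC total by 12): {total=30}
  after event 6 (t=36: SET count = 26): {count=26, total=30}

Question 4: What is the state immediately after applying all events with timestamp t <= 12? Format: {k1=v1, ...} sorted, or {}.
Answer: {max=12, total=8}

Derivation:
Apply events with t <= 12 (2 events):
  after event 1 (t=3: INC total by 8): {total=8}
  after event 2 (t=12: INC max by 12): {max=12, total=8}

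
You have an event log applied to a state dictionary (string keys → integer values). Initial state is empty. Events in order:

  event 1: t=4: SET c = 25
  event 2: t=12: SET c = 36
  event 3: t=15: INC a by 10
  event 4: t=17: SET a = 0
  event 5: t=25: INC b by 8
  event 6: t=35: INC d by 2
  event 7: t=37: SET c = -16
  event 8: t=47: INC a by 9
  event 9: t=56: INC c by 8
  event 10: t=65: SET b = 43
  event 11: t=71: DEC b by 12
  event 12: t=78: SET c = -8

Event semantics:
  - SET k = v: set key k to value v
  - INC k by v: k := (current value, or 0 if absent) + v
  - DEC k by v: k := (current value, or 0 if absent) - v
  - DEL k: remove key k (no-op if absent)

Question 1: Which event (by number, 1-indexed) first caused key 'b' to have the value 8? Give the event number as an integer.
Answer: 5

Derivation:
Looking for first event where b becomes 8:
  event 5: b (absent) -> 8  <-- first match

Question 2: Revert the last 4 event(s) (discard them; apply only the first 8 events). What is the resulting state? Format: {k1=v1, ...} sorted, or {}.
Answer: {a=9, b=8, c=-16, d=2}

Derivation:
Keep first 8 events (discard last 4):
  after event 1 (t=4: SET c = 25): {c=25}
  after event 2 (t=12: SET c = 36): {c=36}
  after event 3 (t=15: INC a by 10): {a=10, c=36}
  after event 4 (t=17: SET a = 0): {a=0, c=36}
  after event 5 (t=25: INC b by 8): {a=0, b=8, c=36}
  after event 6 (t=35: INC d by 2): {a=0, b=8, c=36, d=2}
  after event 7 (t=37: SET c = -16): {a=0, b=8, c=-16, d=2}
  after event 8 (t=47: INC a by 9): {a=9, b=8, c=-16, d=2}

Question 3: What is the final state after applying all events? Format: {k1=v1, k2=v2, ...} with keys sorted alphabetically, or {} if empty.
  after event 1 (t=4: SET c = 25): {c=25}
  after event 2 (t=12: SET c = 36): {c=36}
  after event 3 (t=15: INC a by 10): {a=10, c=36}
  after event 4 (t=17: SET a = 0): {a=0, c=36}
  after event 5 (t=25: INC b by 8): {a=0, b=8, c=36}
  after event 6 (t=35: INC d by 2): {a=0, b=8, c=36, d=2}
  after event 7 (t=37: SET c = -16): {a=0, b=8, c=-16, d=2}
  after event 8 (t=47: INC a by 9): {a=9, b=8, c=-16, d=2}
  after event 9 (t=56: INC c by 8): {a=9, b=8, c=-8, d=2}
  after event 10 (t=65: SET b = 43): {a=9, b=43, c=-8, d=2}
  after event 11 (t=71: DEC b by 12): {a=9, b=31, c=-8, d=2}
  after event 12 (t=78: SET c = -8): {a=9, b=31, c=-8, d=2}

Answer: {a=9, b=31, c=-8, d=2}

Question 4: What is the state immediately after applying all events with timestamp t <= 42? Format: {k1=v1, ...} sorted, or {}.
Answer: {a=0, b=8, c=-16, d=2}

Derivation:
Apply events with t <= 42 (7 events):
  after event 1 (t=4: SET c = 25): {c=25}
  after event 2 (t=12: SET c = 36): {c=36}
  after event 3 (t=15: INC a by 10): {a=10, c=36}
  after event 4 (t=17: SET a = 0): {a=0, c=36}
  after event 5 (t=25: INC b by 8): {a=0, b=8, c=36}
  after event 6 (t=35: INC d by 2): {a=0, b=8, c=36, d=2}
  after event 7 (t=37: SET c = -16): {a=0, b=8, c=-16, d=2}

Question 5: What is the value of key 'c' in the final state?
Track key 'c' through all 12 events:
  event 1 (t=4: SET c = 25): c (absent) -> 25
  event 2 (t=12: SET c = 36): c 25 -> 36
  event 3 (t=15: INC a by 10): c unchanged
  event 4 (t=17: SET a = 0): c unchanged
  event 5 (t=25: INC b by 8): c unchanged
  event 6 (t=35: INC d by 2): c unchanged
  event 7 (t=37: SET c = -16): c 36 -> -16
  event 8 (t=47: INC a by 9): c unchanged
  event 9 (t=56: INC c by 8): c -16 -> -8
  event 10 (t=65: SET b = 43): c unchanged
  event 11 (t=71: DEC b by 12): c unchanged
  event 12 (t=78: SET c = -8): c -8 -> -8
Final: c = -8

Answer: -8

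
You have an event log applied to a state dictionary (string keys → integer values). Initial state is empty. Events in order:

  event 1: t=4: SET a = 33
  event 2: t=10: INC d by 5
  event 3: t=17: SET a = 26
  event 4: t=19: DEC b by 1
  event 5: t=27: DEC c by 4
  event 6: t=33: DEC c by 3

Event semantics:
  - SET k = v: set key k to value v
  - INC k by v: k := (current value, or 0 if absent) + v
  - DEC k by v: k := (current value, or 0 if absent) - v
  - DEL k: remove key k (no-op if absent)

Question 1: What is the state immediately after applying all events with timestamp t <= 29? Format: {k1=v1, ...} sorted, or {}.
Apply events with t <= 29 (5 events):
  after event 1 (t=4: SET a = 33): {a=33}
  after event 2 (t=10: INC d by 5): {a=33, d=5}
  after event 3 (t=17: SET a = 26): {a=26, d=5}
  after event 4 (t=19: DEC b by 1): {a=26, b=-1, d=5}
  after event 5 (t=27: DEC c by 4): {a=26, b=-1, c=-4, d=5}

Answer: {a=26, b=-1, c=-4, d=5}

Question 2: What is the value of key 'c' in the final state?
Answer: -7

Derivation:
Track key 'c' through all 6 events:
  event 1 (t=4: SET a = 33): c unchanged
  event 2 (t=10: INC d by 5): c unchanged
  event 3 (t=17: SET a = 26): c unchanged
  event 4 (t=19: DEC b by 1): c unchanged
  event 5 (t=27: DEC c by 4): c (absent) -> -4
  event 6 (t=33: DEC c by 3): c -4 -> -7
Final: c = -7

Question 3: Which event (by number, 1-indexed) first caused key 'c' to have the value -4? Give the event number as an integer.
Looking for first event where c becomes -4:
  event 5: c (absent) -> -4  <-- first match

Answer: 5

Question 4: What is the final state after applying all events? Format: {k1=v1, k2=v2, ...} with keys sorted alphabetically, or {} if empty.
Answer: {a=26, b=-1, c=-7, d=5}

Derivation:
  after event 1 (t=4: SET a = 33): {a=33}
  after event 2 (t=10: INC d by 5): {a=33, d=5}
  after event 3 (t=17: SET a = 26): {a=26, d=5}
  after event 4 (t=19: DEC b by 1): {a=26, b=-1, d=5}
  after event 5 (t=27: DEC c by 4): {a=26, b=-1, c=-4, d=5}
  after event 6 (t=33: DEC c by 3): {a=26, b=-1, c=-7, d=5}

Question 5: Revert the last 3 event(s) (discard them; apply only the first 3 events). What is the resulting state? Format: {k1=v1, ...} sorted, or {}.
Answer: {a=26, d=5}

Derivation:
Keep first 3 events (discard last 3):
  after event 1 (t=4: SET a = 33): {a=33}
  after event 2 (t=10: INC d by 5): {a=33, d=5}
  after event 3 (t=17: SET a = 26): {a=26, d=5}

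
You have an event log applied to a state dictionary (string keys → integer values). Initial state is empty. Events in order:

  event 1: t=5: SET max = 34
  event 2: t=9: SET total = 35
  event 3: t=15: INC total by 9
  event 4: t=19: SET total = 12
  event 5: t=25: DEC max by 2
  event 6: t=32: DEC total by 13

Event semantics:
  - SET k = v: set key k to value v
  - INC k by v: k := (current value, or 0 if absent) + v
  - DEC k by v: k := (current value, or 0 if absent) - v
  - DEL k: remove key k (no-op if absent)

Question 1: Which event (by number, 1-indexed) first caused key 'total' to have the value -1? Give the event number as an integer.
Looking for first event where total becomes -1:
  event 2: total = 35
  event 3: total = 44
  event 4: total = 12
  event 5: total = 12
  event 6: total 12 -> -1  <-- first match

Answer: 6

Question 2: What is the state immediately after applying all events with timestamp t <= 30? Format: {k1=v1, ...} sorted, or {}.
Apply events with t <= 30 (5 events):
  after event 1 (t=5: SET max = 34): {max=34}
  after event 2 (t=9: SET total = 35): {max=34, total=35}
  after event 3 (t=15: INC total by 9): {max=34, total=44}
  after event 4 (t=19: SET total = 12): {max=34, total=12}
  after event 5 (t=25: DEC max by 2): {max=32, total=12}

Answer: {max=32, total=12}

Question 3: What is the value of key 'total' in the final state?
Answer: -1

Derivation:
Track key 'total' through all 6 events:
  event 1 (t=5: SET max = 34): total unchanged
  event 2 (t=9: SET total = 35): total (absent) -> 35
  event 3 (t=15: INC total by 9): total 35 -> 44
  event 4 (t=19: SET total = 12): total 44 -> 12
  event 5 (t=25: DEC max by 2): total unchanged
  event 6 (t=32: DEC total by 13): total 12 -> -1
Final: total = -1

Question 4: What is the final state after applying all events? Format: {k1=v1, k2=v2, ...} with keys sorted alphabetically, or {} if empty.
  after event 1 (t=5: SET max = 34): {max=34}
  after event 2 (t=9: SET total = 35): {max=34, total=35}
  after event 3 (t=15: INC total by 9): {max=34, total=44}
  after event 4 (t=19: SET total = 12): {max=34, total=12}
  after event 5 (t=25: DEC max by 2): {max=32, total=12}
  after event 6 (t=32: DEC total by 13): {max=32, total=-1}

Answer: {max=32, total=-1}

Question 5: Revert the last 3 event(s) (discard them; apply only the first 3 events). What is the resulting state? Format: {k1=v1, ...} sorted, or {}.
Answer: {max=34, total=44}

Derivation:
Keep first 3 events (discard last 3):
  after event 1 (t=5: SET max = 34): {max=34}
  after event 2 (t=9: SET total = 35): {max=34, total=35}
  after event 3 (t=15: INC total by 9): {max=34, total=44}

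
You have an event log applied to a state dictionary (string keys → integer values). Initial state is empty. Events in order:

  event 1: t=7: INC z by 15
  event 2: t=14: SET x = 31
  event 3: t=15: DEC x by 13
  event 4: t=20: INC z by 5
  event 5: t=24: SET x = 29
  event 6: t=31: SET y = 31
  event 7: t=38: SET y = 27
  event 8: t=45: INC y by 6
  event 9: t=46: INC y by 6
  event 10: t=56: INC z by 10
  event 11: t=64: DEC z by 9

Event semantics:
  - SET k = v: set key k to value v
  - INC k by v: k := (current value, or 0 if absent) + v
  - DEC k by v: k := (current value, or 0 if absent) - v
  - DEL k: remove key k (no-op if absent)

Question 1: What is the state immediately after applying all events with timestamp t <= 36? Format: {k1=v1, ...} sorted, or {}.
Answer: {x=29, y=31, z=20}

Derivation:
Apply events with t <= 36 (6 events):
  after event 1 (t=7: INC z by 15): {z=15}
  after event 2 (t=14: SET x = 31): {x=31, z=15}
  after event 3 (t=15: DEC x by 13): {x=18, z=15}
  after event 4 (t=20: INC z by 5): {x=18, z=20}
  after event 5 (t=24: SET x = 29): {x=29, z=20}
  after event 6 (t=31: SET y = 31): {x=29, y=31, z=20}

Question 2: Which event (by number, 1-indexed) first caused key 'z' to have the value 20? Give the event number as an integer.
Answer: 4

Derivation:
Looking for first event where z becomes 20:
  event 1: z = 15
  event 2: z = 15
  event 3: z = 15
  event 4: z 15 -> 20  <-- first match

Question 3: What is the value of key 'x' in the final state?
Track key 'x' through all 11 events:
  event 1 (t=7: INC z by 15): x unchanged
  event 2 (t=14: SET x = 31): x (absent) -> 31
  event 3 (t=15: DEC x by 13): x 31 -> 18
  event 4 (t=20: INC z by 5): x unchanged
  event 5 (t=24: SET x = 29): x 18 -> 29
  event 6 (t=31: SET y = 31): x unchanged
  event 7 (t=38: SET y = 27): x unchanged
  event 8 (t=45: INC y by 6): x unchanged
  event 9 (t=46: INC y by 6): x unchanged
  event 10 (t=56: INC z by 10): x unchanged
  event 11 (t=64: DEC z by 9): x unchanged
Final: x = 29

Answer: 29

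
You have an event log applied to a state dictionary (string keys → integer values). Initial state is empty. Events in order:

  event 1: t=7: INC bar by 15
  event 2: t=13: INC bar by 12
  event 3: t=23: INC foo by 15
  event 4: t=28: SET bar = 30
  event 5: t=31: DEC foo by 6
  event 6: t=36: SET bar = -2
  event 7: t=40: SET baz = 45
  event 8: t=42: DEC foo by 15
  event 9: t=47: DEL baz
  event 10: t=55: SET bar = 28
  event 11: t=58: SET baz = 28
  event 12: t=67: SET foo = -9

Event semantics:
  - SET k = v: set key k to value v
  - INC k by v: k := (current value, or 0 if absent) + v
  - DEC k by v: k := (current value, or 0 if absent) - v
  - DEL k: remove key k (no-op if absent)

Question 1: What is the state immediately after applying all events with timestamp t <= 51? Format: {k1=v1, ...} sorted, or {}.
Apply events with t <= 51 (9 events):
  after event 1 (t=7: INC bar by 15): {bar=15}
  after event 2 (t=13: INC bar by 12): {bar=27}
  after event 3 (t=23: INC foo by 15): {bar=27, foo=15}
  after event 4 (t=28: SET bar = 30): {bar=30, foo=15}
  after event 5 (t=31: DEC foo by 6): {bar=30, foo=9}
  after event 6 (t=36: SET bar = -2): {bar=-2, foo=9}
  after event 7 (t=40: SET baz = 45): {bar=-2, baz=45, foo=9}
  after event 8 (t=42: DEC foo by 15): {bar=-2, baz=45, foo=-6}
  after event 9 (t=47: DEL baz): {bar=-2, foo=-6}

Answer: {bar=-2, foo=-6}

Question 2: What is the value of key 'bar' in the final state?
Answer: 28

Derivation:
Track key 'bar' through all 12 events:
  event 1 (t=7: INC bar by 15): bar (absent) -> 15
  event 2 (t=13: INC bar by 12): bar 15 -> 27
  event 3 (t=23: INC foo by 15): bar unchanged
  event 4 (t=28: SET bar = 30): bar 27 -> 30
  event 5 (t=31: DEC foo by 6): bar unchanged
  event 6 (t=36: SET bar = -2): bar 30 -> -2
  event 7 (t=40: SET baz = 45): bar unchanged
  event 8 (t=42: DEC foo by 15): bar unchanged
  event 9 (t=47: DEL baz): bar unchanged
  event 10 (t=55: SET bar = 28): bar -2 -> 28
  event 11 (t=58: SET baz = 28): bar unchanged
  event 12 (t=67: SET foo = -9): bar unchanged
Final: bar = 28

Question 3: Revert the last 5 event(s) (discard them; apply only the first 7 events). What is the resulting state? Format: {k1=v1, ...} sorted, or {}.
Answer: {bar=-2, baz=45, foo=9}

Derivation:
Keep first 7 events (discard last 5):
  after event 1 (t=7: INC bar by 15): {bar=15}
  after event 2 (t=13: INC bar by 12): {bar=27}
  after event 3 (t=23: INC foo by 15): {bar=27, foo=15}
  after event 4 (t=28: SET bar = 30): {bar=30, foo=15}
  after event 5 (t=31: DEC foo by 6): {bar=30, foo=9}
  after event 6 (t=36: SET bar = -2): {bar=-2, foo=9}
  after event 7 (t=40: SET baz = 45): {bar=-2, baz=45, foo=9}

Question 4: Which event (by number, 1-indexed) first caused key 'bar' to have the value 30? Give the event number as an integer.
Looking for first event where bar becomes 30:
  event 1: bar = 15
  event 2: bar = 27
  event 3: bar = 27
  event 4: bar 27 -> 30  <-- first match

Answer: 4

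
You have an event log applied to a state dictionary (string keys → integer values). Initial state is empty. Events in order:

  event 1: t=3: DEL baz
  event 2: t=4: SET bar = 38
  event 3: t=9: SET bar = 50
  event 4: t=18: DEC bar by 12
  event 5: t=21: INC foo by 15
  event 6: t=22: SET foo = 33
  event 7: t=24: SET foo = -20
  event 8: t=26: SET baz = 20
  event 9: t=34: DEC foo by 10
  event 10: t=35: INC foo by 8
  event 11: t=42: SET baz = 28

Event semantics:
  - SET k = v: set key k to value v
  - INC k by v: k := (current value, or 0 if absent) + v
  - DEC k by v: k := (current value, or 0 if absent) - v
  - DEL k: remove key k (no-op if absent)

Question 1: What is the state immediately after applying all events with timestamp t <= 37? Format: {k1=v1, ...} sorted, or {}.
Answer: {bar=38, baz=20, foo=-22}

Derivation:
Apply events with t <= 37 (10 events):
  after event 1 (t=3: DEL baz): {}
  after event 2 (t=4: SET bar = 38): {bar=38}
  after event 3 (t=9: SET bar = 50): {bar=50}
  after event 4 (t=18: DEC bar by 12): {bar=38}
  after event 5 (t=21: INC foo by 15): {bar=38, foo=15}
  after event 6 (t=22: SET foo = 33): {bar=38, foo=33}
  after event 7 (t=24: SET foo = -20): {bar=38, foo=-20}
  after event 8 (t=26: SET baz = 20): {bar=38, baz=20, foo=-20}
  after event 9 (t=34: DEC foo by 10): {bar=38, baz=20, foo=-30}
  after event 10 (t=35: INC foo by 8): {bar=38, baz=20, foo=-22}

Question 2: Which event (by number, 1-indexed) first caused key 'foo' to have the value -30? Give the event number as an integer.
Answer: 9

Derivation:
Looking for first event where foo becomes -30:
  event 5: foo = 15
  event 6: foo = 33
  event 7: foo = -20
  event 8: foo = -20
  event 9: foo -20 -> -30  <-- first match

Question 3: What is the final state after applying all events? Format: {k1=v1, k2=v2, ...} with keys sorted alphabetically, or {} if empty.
  after event 1 (t=3: DEL baz): {}
  after event 2 (t=4: SET bar = 38): {bar=38}
  after event 3 (t=9: SET bar = 50): {bar=50}
  after event 4 (t=18: DEC bar by 12): {bar=38}
  after event 5 (t=21: INC foo by 15): {bar=38, foo=15}
  after event 6 (t=22: SET foo = 33): {bar=38, foo=33}
  after event 7 (t=24: SET foo = -20): {bar=38, foo=-20}
  after event 8 (t=26: SET baz = 20): {bar=38, baz=20, foo=-20}
  after event 9 (t=34: DEC foo by 10): {bar=38, baz=20, foo=-30}
  after event 10 (t=35: INC foo by 8): {bar=38, baz=20, foo=-22}
  after event 11 (t=42: SET baz = 28): {bar=38, baz=28, foo=-22}

Answer: {bar=38, baz=28, foo=-22}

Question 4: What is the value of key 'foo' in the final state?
Answer: -22

Derivation:
Track key 'foo' through all 11 events:
  event 1 (t=3: DEL baz): foo unchanged
  event 2 (t=4: SET bar = 38): foo unchanged
  event 3 (t=9: SET bar = 50): foo unchanged
  event 4 (t=18: DEC bar by 12): foo unchanged
  event 5 (t=21: INC foo by 15): foo (absent) -> 15
  event 6 (t=22: SET foo = 33): foo 15 -> 33
  event 7 (t=24: SET foo = -20): foo 33 -> -20
  event 8 (t=26: SET baz = 20): foo unchanged
  event 9 (t=34: DEC foo by 10): foo -20 -> -30
  event 10 (t=35: INC foo by 8): foo -30 -> -22
  event 11 (t=42: SET baz = 28): foo unchanged
Final: foo = -22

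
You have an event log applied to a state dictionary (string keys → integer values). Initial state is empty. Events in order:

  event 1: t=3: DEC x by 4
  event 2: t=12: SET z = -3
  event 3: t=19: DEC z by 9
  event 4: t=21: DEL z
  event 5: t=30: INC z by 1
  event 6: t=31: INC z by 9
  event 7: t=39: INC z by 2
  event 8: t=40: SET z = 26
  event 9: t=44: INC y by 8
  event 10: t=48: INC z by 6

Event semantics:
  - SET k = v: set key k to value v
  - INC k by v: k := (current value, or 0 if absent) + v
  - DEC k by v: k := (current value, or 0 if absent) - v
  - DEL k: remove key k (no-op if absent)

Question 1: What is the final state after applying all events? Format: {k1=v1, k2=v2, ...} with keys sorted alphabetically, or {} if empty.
Answer: {x=-4, y=8, z=32}

Derivation:
  after event 1 (t=3: DEC x by 4): {x=-4}
  after event 2 (t=12: SET z = -3): {x=-4, z=-3}
  after event 3 (t=19: DEC z by 9): {x=-4, z=-12}
  after event 4 (t=21: DEL z): {x=-4}
  after event 5 (t=30: INC z by 1): {x=-4, z=1}
  after event 6 (t=31: INC z by 9): {x=-4, z=10}
  after event 7 (t=39: INC z by 2): {x=-4, z=12}
  after event 8 (t=40: SET z = 26): {x=-4, z=26}
  after event 9 (t=44: INC y by 8): {x=-4, y=8, z=26}
  after event 10 (t=48: INC z by 6): {x=-4, y=8, z=32}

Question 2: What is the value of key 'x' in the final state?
Track key 'x' through all 10 events:
  event 1 (t=3: DEC x by 4): x (absent) -> -4
  event 2 (t=12: SET z = -3): x unchanged
  event 3 (t=19: DEC z by 9): x unchanged
  event 4 (t=21: DEL z): x unchanged
  event 5 (t=30: INC z by 1): x unchanged
  event 6 (t=31: INC z by 9): x unchanged
  event 7 (t=39: INC z by 2): x unchanged
  event 8 (t=40: SET z = 26): x unchanged
  event 9 (t=44: INC y by 8): x unchanged
  event 10 (t=48: INC z by 6): x unchanged
Final: x = -4

Answer: -4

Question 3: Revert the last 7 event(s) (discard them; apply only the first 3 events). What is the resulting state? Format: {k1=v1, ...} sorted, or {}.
Answer: {x=-4, z=-12}

Derivation:
Keep first 3 events (discard last 7):
  after event 1 (t=3: DEC x by 4): {x=-4}
  after event 2 (t=12: SET z = -3): {x=-4, z=-3}
  after event 3 (t=19: DEC z by 9): {x=-4, z=-12}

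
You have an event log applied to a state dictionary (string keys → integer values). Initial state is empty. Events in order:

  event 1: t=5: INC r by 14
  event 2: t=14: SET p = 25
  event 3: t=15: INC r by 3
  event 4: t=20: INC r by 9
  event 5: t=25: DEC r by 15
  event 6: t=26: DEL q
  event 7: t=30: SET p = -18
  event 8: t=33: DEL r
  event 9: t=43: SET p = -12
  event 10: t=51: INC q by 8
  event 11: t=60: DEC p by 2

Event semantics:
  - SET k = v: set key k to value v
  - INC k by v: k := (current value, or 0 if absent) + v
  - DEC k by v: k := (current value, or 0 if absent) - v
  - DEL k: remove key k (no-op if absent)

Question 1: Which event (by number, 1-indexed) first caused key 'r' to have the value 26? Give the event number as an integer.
Answer: 4

Derivation:
Looking for first event where r becomes 26:
  event 1: r = 14
  event 2: r = 14
  event 3: r = 17
  event 4: r 17 -> 26  <-- first match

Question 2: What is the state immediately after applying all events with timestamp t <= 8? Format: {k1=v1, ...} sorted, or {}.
Apply events with t <= 8 (1 events):
  after event 1 (t=5: INC r by 14): {r=14}

Answer: {r=14}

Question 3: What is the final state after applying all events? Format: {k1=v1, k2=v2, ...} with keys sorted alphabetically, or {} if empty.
Answer: {p=-14, q=8}

Derivation:
  after event 1 (t=5: INC r by 14): {r=14}
  after event 2 (t=14: SET p = 25): {p=25, r=14}
  after event 3 (t=15: INC r by 3): {p=25, r=17}
  after event 4 (t=20: INC r by 9): {p=25, r=26}
  after event 5 (t=25: DEC r by 15): {p=25, r=11}
  after event 6 (t=26: DEL q): {p=25, r=11}
  after event 7 (t=30: SET p = -18): {p=-18, r=11}
  after event 8 (t=33: DEL r): {p=-18}
  after event 9 (t=43: SET p = -12): {p=-12}
  after event 10 (t=51: INC q by 8): {p=-12, q=8}
  after event 11 (t=60: DEC p by 2): {p=-14, q=8}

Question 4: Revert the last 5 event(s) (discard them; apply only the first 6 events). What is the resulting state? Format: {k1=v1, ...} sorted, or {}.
Keep first 6 events (discard last 5):
  after event 1 (t=5: INC r by 14): {r=14}
  after event 2 (t=14: SET p = 25): {p=25, r=14}
  after event 3 (t=15: INC r by 3): {p=25, r=17}
  after event 4 (t=20: INC r by 9): {p=25, r=26}
  after event 5 (t=25: DEC r by 15): {p=25, r=11}
  after event 6 (t=26: DEL q): {p=25, r=11}

Answer: {p=25, r=11}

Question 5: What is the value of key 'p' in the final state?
Track key 'p' through all 11 events:
  event 1 (t=5: INC r by 14): p unchanged
  event 2 (t=14: SET p = 25): p (absent) -> 25
  event 3 (t=15: INC r by 3): p unchanged
  event 4 (t=20: INC r by 9): p unchanged
  event 5 (t=25: DEC r by 15): p unchanged
  event 6 (t=26: DEL q): p unchanged
  event 7 (t=30: SET p = -18): p 25 -> -18
  event 8 (t=33: DEL r): p unchanged
  event 9 (t=43: SET p = -12): p -18 -> -12
  event 10 (t=51: INC q by 8): p unchanged
  event 11 (t=60: DEC p by 2): p -12 -> -14
Final: p = -14

Answer: -14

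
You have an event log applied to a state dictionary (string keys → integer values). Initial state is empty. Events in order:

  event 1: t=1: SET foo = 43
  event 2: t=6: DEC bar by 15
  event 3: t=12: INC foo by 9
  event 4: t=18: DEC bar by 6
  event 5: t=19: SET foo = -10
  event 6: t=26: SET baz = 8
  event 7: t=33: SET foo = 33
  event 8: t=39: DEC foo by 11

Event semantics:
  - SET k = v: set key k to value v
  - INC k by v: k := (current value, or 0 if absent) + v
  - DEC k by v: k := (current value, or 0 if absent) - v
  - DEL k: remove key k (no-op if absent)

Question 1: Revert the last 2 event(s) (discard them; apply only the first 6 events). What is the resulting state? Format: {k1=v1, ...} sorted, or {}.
Keep first 6 events (discard last 2):
  after event 1 (t=1: SET foo = 43): {foo=43}
  after event 2 (t=6: DEC bar by 15): {bar=-15, foo=43}
  after event 3 (t=12: INC foo by 9): {bar=-15, foo=52}
  after event 4 (t=18: DEC bar by 6): {bar=-21, foo=52}
  after event 5 (t=19: SET foo = -10): {bar=-21, foo=-10}
  after event 6 (t=26: SET baz = 8): {bar=-21, baz=8, foo=-10}

Answer: {bar=-21, baz=8, foo=-10}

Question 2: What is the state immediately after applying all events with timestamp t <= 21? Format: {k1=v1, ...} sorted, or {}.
Apply events with t <= 21 (5 events):
  after event 1 (t=1: SET foo = 43): {foo=43}
  after event 2 (t=6: DEC bar by 15): {bar=-15, foo=43}
  after event 3 (t=12: INC foo by 9): {bar=-15, foo=52}
  after event 4 (t=18: DEC bar by 6): {bar=-21, foo=52}
  after event 5 (t=19: SET foo = -10): {bar=-21, foo=-10}

Answer: {bar=-21, foo=-10}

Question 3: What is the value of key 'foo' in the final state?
Answer: 22

Derivation:
Track key 'foo' through all 8 events:
  event 1 (t=1: SET foo = 43): foo (absent) -> 43
  event 2 (t=6: DEC bar by 15): foo unchanged
  event 3 (t=12: INC foo by 9): foo 43 -> 52
  event 4 (t=18: DEC bar by 6): foo unchanged
  event 5 (t=19: SET foo = -10): foo 52 -> -10
  event 6 (t=26: SET baz = 8): foo unchanged
  event 7 (t=33: SET foo = 33): foo -10 -> 33
  event 8 (t=39: DEC foo by 11): foo 33 -> 22
Final: foo = 22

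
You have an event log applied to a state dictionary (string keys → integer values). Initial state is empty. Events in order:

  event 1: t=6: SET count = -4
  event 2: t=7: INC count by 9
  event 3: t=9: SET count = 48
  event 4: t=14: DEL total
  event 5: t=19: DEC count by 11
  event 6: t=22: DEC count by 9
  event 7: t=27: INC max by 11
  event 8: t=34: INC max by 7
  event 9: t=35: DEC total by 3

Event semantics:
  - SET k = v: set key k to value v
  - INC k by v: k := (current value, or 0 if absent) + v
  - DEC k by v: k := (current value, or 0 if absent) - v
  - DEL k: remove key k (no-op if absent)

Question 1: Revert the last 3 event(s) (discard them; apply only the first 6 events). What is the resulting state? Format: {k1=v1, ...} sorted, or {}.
Keep first 6 events (discard last 3):
  after event 1 (t=6: SET count = -4): {count=-4}
  after event 2 (t=7: INC count by 9): {count=5}
  after event 3 (t=9: SET count = 48): {count=48}
  after event 4 (t=14: DEL total): {count=48}
  after event 5 (t=19: DEC count by 11): {count=37}
  after event 6 (t=22: DEC count by 9): {count=28}

Answer: {count=28}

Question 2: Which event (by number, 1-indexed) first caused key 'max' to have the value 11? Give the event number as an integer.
Looking for first event where max becomes 11:
  event 7: max (absent) -> 11  <-- first match

Answer: 7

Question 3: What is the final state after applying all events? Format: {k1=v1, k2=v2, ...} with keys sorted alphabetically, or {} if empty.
Answer: {count=28, max=18, total=-3}

Derivation:
  after event 1 (t=6: SET count = -4): {count=-4}
  after event 2 (t=7: INC count by 9): {count=5}
  after event 3 (t=9: SET count = 48): {count=48}
  after event 4 (t=14: DEL total): {count=48}
  after event 5 (t=19: DEC count by 11): {count=37}
  after event 6 (t=22: DEC count by 9): {count=28}
  after event 7 (t=27: INC max by 11): {count=28, max=11}
  after event 8 (t=34: INC max by 7): {count=28, max=18}
  after event 9 (t=35: DEC total by 3): {count=28, max=18, total=-3}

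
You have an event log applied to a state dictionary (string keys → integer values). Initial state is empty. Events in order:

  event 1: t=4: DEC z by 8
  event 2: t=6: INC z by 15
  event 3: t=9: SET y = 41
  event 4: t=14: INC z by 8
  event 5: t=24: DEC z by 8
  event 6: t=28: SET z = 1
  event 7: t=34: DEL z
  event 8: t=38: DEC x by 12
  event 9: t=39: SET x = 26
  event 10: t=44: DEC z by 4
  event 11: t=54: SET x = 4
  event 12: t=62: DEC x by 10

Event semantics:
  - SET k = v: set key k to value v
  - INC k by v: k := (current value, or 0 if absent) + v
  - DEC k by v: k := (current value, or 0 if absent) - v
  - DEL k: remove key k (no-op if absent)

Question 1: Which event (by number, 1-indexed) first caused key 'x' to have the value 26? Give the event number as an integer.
Answer: 9

Derivation:
Looking for first event where x becomes 26:
  event 8: x = -12
  event 9: x -12 -> 26  <-- first match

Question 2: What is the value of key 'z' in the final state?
Answer: -4

Derivation:
Track key 'z' through all 12 events:
  event 1 (t=4: DEC z by 8): z (absent) -> -8
  event 2 (t=6: INC z by 15): z -8 -> 7
  event 3 (t=9: SET y = 41): z unchanged
  event 4 (t=14: INC z by 8): z 7 -> 15
  event 5 (t=24: DEC z by 8): z 15 -> 7
  event 6 (t=28: SET z = 1): z 7 -> 1
  event 7 (t=34: DEL z): z 1 -> (absent)
  event 8 (t=38: DEC x by 12): z unchanged
  event 9 (t=39: SET x = 26): z unchanged
  event 10 (t=44: DEC z by 4): z (absent) -> -4
  event 11 (t=54: SET x = 4): z unchanged
  event 12 (t=62: DEC x by 10): z unchanged
Final: z = -4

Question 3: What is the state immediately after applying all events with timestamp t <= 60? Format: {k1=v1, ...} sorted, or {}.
Answer: {x=4, y=41, z=-4}

Derivation:
Apply events with t <= 60 (11 events):
  after event 1 (t=4: DEC z by 8): {z=-8}
  after event 2 (t=6: INC z by 15): {z=7}
  after event 3 (t=9: SET y = 41): {y=41, z=7}
  after event 4 (t=14: INC z by 8): {y=41, z=15}
  after event 5 (t=24: DEC z by 8): {y=41, z=7}
  after event 6 (t=28: SET z = 1): {y=41, z=1}
  after event 7 (t=34: DEL z): {y=41}
  after event 8 (t=38: DEC x by 12): {x=-12, y=41}
  after event 9 (t=39: SET x = 26): {x=26, y=41}
  after event 10 (t=44: DEC z by 4): {x=26, y=41, z=-4}
  after event 11 (t=54: SET x = 4): {x=4, y=41, z=-4}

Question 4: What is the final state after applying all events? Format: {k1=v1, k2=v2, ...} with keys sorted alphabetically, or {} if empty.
  after event 1 (t=4: DEC z by 8): {z=-8}
  after event 2 (t=6: INC z by 15): {z=7}
  after event 3 (t=9: SET y = 41): {y=41, z=7}
  after event 4 (t=14: INC z by 8): {y=41, z=15}
  after event 5 (t=24: DEC z by 8): {y=41, z=7}
  after event 6 (t=28: SET z = 1): {y=41, z=1}
  after event 7 (t=34: DEL z): {y=41}
  after event 8 (t=38: DEC x by 12): {x=-12, y=41}
  after event 9 (t=39: SET x = 26): {x=26, y=41}
  after event 10 (t=44: DEC z by 4): {x=26, y=41, z=-4}
  after event 11 (t=54: SET x = 4): {x=4, y=41, z=-4}
  after event 12 (t=62: DEC x by 10): {x=-6, y=41, z=-4}

Answer: {x=-6, y=41, z=-4}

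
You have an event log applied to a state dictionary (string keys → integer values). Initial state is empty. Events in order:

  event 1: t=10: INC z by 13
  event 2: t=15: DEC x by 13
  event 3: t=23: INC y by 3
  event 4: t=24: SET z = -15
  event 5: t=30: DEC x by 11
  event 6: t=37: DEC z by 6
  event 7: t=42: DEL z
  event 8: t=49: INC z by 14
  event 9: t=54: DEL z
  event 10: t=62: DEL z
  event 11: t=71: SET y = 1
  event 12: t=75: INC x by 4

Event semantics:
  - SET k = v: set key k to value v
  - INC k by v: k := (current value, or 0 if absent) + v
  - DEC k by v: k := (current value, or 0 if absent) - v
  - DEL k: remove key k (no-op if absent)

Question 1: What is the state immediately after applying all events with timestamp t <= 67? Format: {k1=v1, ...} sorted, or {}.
Answer: {x=-24, y=3}

Derivation:
Apply events with t <= 67 (10 events):
  after event 1 (t=10: INC z by 13): {z=13}
  after event 2 (t=15: DEC x by 13): {x=-13, z=13}
  after event 3 (t=23: INC y by 3): {x=-13, y=3, z=13}
  after event 4 (t=24: SET z = -15): {x=-13, y=3, z=-15}
  after event 5 (t=30: DEC x by 11): {x=-24, y=3, z=-15}
  after event 6 (t=37: DEC z by 6): {x=-24, y=3, z=-21}
  after event 7 (t=42: DEL z): {x=-24, y=3}
  after event 8 (t=49: INC z by 14): {x=-24, y=3, z=14}
  after event 9 (t=54: DEL z): {x=-24, y=3}
  after event 10 (t=62: DEL z): {x=-24, y=3}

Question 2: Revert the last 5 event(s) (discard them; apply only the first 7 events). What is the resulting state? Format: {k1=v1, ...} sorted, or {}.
Keep first 7 events (discard last 5):
  after event 1 (t=10: INC z by 13): {z=13}
  after event 2 (t=15: DEC x by 13): {x=-13, z=13}
  after event 3 (t=23: INC y by 3): {x=-13, y=3, z=13}
  after event 4 (t=24: SET z = -15): {x=-13, y=3, z=-15}
  after event 5 (t=30: DEC x by 11): {x=-24, y=3, z=-15}
  after event 6 (t=37: DEC z by 6): {x=-24, y=3, z=-21}
  after event 7 (t=42: DEL z): {x=-24, y=3}

Answer: {x=-24, y=3}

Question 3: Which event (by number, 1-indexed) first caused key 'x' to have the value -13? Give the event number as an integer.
Looking for first event where x becomes -13:
  event 2: x (absent) -> -13  <-- first match

Answer: 2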